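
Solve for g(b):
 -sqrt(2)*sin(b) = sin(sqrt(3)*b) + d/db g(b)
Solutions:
 g(b) = C1 + sqrt(2)*cos(b) + sqrt(3)*cos(sqrt(3)*b)/3


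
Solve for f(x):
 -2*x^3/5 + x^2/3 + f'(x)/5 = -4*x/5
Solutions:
 f(x) = C1 + x^4/2 - 5*x^3/9 - 2*x^2


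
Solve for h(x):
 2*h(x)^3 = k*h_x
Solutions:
 h(x) = -sqrt(2)*sqrt(-k/(C1*k + 2*x))/2
 h(x) = sqrt(2)*sqrt(-k/(C1*k + 2*x))/2


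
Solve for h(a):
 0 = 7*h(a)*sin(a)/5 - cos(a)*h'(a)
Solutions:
 h(a) = C1/cos(a)^(7/5)


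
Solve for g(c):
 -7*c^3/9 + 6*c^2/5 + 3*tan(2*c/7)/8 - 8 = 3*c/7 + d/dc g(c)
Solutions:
 g(c) = C1 - 7*c^4/36 + 2*c^3/5 - 3*c^2/14 - 8*c - 21*log(cos(2*c/7))/16


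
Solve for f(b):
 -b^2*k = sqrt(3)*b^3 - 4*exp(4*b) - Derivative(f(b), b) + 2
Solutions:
 f(b) = C1 + sqrt(3)*b^4/4 + b^3*k/3 + 2*b - exp(4*b)


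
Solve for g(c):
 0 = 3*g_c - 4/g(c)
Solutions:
 g(c) = -sqrt(C1 + 24*c)/3
 g(c) = sqrt(C1 + 24*c)/3


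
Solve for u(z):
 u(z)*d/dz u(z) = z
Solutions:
 u(z) = -sqrt(C1 + z^2)
 u(z) = sqrt(C1 + z^2)


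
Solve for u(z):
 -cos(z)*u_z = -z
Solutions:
 u(z) = C1 + Integral(z/cos(z), z)


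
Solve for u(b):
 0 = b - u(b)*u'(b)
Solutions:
 u(b) = -sqrt(C1 + b^2)
 u(b) = sqrt(C1 + b^2)


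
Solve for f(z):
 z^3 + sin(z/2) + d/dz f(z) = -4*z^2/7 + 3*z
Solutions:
 f(z) = C1 - z^4/4 - 4*z^3/21 + 3*z^2/2 + 2*cos(z/2)


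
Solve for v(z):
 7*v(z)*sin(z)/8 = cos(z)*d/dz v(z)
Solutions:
 v(z) = C1/cos(z)^(7/8)


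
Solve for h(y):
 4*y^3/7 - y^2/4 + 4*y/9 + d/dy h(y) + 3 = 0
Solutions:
 h(y) = C1 - y^4/7 + y^3/12 - 2*y^2/9 - 3*y


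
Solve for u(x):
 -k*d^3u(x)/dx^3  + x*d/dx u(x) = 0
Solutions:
 u(x) = C1 + Integral(C2*airyai(x*(1/k)^(1/3)) + C3*airybi(x*(1/k)^(1/3)), x)


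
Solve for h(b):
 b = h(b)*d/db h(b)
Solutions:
 h(b) = -sqrt(C1 + b^2)
 h(b) = sqrt(C1 + b^2)


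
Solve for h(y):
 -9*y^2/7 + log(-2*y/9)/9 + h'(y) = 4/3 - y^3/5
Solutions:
 h(y) = C1 - y^4/20 + 3*y^3/7 - y*log(-y)/9 + y*(-log(2) + 2*log(3) + 13)/9


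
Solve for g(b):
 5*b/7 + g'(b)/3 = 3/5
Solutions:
 g(b) = C1 - 15*b^2/14 + 9*b/5


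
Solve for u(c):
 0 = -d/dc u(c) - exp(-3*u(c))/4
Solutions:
 u(c) = log(C1 - 3*c/4)/3
 u(c) = log((-1 - sqrt(3)*I)*(C1 - 3*c/4)^(1/3)/2)
 u(c) = log((-1 + sqrt(3)*I)*(C1 - 3*c/4)^(1/3)/2)


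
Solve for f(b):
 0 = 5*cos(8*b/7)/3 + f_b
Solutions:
 f(b) = C1 - 35*sin(8*b/7)/24


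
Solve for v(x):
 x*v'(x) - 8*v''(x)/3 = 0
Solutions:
 v(x) = C1 + C2*erfi(sqrt(3)*x/4)


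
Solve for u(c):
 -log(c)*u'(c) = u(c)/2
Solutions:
 u(c) = C1*exp(-li(c)/2)


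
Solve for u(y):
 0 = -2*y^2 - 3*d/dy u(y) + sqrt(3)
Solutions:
 u(y) = C1 - 2*y^3/9 + sqrt(3)*y/3


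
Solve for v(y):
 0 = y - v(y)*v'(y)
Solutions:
 v(y) = -sqrt(C1 + y^2)
 v(y) = sqrt(C1 + y^2)


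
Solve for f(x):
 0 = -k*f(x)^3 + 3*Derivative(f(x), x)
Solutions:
 f(x) = -sqrt(6)*sqrt(-1/(C1 + k*x))/2
 f(x) = sqrt(6)*sqrt(-1/(C1 + k*x))/2


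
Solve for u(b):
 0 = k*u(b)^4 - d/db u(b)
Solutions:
 u(b) = (-1/(C1 + 3*b*k))^(1/3)
 u(b) = (-1/(C1 + b*k))^(1/3)*(-3^(2/3) - 3*3^(1/6)*I)/6
 u(b) = (-1/(C1 + b*k))^(1/3)*(-3^(2/3) + 3*3^(1/6)*I)/6


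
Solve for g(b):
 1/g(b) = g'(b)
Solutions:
 g(b) = -sqrt(C1 + 2*b)
 g(b) = sqrt(C1 + 2*b)


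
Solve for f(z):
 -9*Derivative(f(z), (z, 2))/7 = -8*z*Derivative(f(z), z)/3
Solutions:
 f(z) = C1 + C2*erfi(2*sqrt(21)*z/9)


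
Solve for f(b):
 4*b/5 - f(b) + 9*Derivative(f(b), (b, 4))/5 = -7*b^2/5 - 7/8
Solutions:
 f(b) = C1*exp(-sqrt(3)*5^(1/4)*b/3) + C2*exp(sqrt(3)*5^(1/4)*b/3) + C3*sin(sqrt(3)*5^(1/4)*b/3) + C4*cos(sqrt(3)*5^(1/4)*b/3) + 7*b^2/5 + 4*b/5 + 7/8


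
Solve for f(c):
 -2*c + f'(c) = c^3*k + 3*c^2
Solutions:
 f(c) = C1 + c^4*k/4 + c^3 + c^2


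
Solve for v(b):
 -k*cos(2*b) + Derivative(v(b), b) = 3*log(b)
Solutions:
 v(b) = C1 + 3*b*log(b) - 3*b + k*sin(2*b)/2


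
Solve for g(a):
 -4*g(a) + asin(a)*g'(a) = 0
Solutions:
 g(a) = C1*exp(4*Integral(1/asin(a), a))


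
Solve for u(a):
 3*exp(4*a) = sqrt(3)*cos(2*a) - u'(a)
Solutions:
 u(a) = C1 - 3*exp(4*a)/4 + sqrt(3)*sin(2*a)/2


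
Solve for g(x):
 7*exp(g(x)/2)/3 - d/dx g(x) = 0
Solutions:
 g(x) = 2*log(-1/(C1 + 7*x)) + 2*log(6)


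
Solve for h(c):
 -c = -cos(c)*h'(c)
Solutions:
 h(c) = C1 + Integral(c/cos(c), c)


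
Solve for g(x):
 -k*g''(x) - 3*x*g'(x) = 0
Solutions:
 g(x) = C1 + C2*sqrt(k)*erf(sqrt(6)*x*sqrt(1/k)/2)


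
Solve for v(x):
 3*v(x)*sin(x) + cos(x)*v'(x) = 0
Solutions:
 v(x) = C1*cos(x)^3


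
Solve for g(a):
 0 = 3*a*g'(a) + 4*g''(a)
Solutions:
 g(a) = C1 + C2*erf(sqrt(6)*a/4)


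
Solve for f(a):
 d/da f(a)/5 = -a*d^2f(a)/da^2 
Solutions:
 f(a) = C1 + C2*a^(4/5)


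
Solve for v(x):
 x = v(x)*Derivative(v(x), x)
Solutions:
 v(x) = -sqrt(C1 + x^2)
 v(x) = sqrt(C1 + x^2)


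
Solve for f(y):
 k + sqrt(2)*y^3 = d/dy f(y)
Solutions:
 f(y) = C1 + k*y + sqrt(2)*y^4/4


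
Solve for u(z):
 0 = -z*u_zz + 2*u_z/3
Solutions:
 u(z) = C1 + C2*z^(5/3)


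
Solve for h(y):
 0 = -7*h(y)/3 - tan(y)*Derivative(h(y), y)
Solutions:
 h(y) = C1/sin(y)^(7/3)


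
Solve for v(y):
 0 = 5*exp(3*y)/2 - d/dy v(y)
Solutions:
 v(y) = C1 + 5*exp(3*y)/6


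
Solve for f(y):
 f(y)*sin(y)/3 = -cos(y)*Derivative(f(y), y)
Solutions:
 f(y) = C1*cos(y)^(1/3)


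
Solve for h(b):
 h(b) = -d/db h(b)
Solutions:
 h(b) = C1*exp(-b)


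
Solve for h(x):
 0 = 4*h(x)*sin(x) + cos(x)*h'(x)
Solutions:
 h(x) = C1*cos(x)^4


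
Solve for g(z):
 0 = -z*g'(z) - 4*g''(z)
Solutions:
 g(z) = C1 + C2*erf(sqrt(2)*z/4)


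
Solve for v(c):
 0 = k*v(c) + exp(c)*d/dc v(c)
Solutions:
 v(c) = C1*exp(k*exp(-c))


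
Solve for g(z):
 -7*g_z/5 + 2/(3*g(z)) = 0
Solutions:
 g(z) = -sqrt(C1 + 420*z)/21
 g(z) = sqrt(C1 + 420*z)/21


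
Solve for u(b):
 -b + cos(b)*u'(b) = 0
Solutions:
 u(b) = C1 + Integral(b/cos(b), b)


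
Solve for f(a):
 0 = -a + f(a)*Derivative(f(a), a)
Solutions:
 f(a) = -sqrt(C1 + a^2)
 f(a) = sqrt(C1 + a^2)


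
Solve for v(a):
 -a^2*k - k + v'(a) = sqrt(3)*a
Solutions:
 v(a) = C1 + a^3*k/3 + sqrt(3)*a^2/2 + a*k


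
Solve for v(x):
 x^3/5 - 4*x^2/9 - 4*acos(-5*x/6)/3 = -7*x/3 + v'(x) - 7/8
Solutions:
 v(x) = C1 + x^4/20 - 4*x^3/27 + 7*x^2/6 - 4*x*acos(-5*x/6)/3 + 7*x/8 - 4*sqrt(36 - 25*x^2)/15


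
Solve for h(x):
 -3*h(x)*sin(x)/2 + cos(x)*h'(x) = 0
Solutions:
 h(x) = C1/cos(x)^(3/2)


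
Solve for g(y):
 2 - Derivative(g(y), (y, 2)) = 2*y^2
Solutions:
 g(y) = C1 + C2*y - y^4/6 + y^2


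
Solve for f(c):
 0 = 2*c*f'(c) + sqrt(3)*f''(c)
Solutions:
 f(c) = C1 + C2*erf(3^(3/4)*c/3)


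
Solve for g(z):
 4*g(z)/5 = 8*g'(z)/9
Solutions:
 g(z) = C1*exp(9*z/10)


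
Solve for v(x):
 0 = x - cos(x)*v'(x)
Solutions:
 v(x) = C1 + Integral(x/cos(x), x)


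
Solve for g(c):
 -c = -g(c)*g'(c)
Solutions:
 g(c) = -sqrt(C1 + c^2)
 g(c) = sqrt(C1 + c^2)


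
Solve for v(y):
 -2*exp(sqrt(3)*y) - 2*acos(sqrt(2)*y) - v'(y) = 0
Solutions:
 v(y) = C1 - 2*y*acos(sqrt(2)*y) + sqrt(2)*sqrt(1 - 2*y^2) - 2*sqrt(3)*exp(sqrt(3)*y)/3


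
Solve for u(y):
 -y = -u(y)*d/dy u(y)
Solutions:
 u(y) = -sqrt(C1 + y^2)
 u(y) = sqrt(C1 + y^2)


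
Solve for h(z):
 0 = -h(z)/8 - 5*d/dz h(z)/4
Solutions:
 h(z) = C1*exp(-z/10)


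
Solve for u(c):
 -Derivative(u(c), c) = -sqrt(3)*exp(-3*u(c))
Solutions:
 u(c) = log(C1 + 3*sqrt(3)*c)/3
 u(c) = log((-3^(1/3) - 3^(5/6)*I)*(C1 + sqrt(3)*c)^(1/3)/2)
 u(c) = log((-3^(1/3) + 3^(5/6)*I)*(C1 + sqrt(3)*c)^(1/3)/2)


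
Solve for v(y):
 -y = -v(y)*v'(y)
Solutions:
 v(y) = -sqrt(C1 + y^2)
 v(y) = sqrt(C1 + y^2)


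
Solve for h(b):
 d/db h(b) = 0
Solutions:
 h(b) = C1


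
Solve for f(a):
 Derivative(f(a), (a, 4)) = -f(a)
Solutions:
 f(a) = (C1*sin(sqrt(2)*a/2) + C2*cos(sqrt(2)*a/2))*exp(-sqrt(2)*a/2) + (C3*sin(sqrt(2)*a/2) + C4*cos(sqrt(2)*a/2))*exp(sqrt(2)*a/2)


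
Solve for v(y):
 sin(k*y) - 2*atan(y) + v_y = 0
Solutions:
 v(y) = C1 + 2*y*atan(y) - Piecewise((-cos(k*y)/k, Ne(k, 0)), (0, True)) - log(y^2 + 1)


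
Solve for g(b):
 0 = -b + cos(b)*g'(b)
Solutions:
 g(b) = C1 + Integral(b/cos(b), b)


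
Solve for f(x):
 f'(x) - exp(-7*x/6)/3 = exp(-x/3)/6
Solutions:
 f(x) = C1 - exp(-x/3)/2 - 2*exp(-7*x/6)/7


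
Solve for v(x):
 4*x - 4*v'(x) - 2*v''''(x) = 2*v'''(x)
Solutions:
 v(x) = C1 + C2*exp(x*(-2 + (3*sqrt(87) + 28)^(-1/3) + (3*sqrt(87) + 28)^(1/3))/6)*sin(sqrt(3)*x*(-(3*sqrt(87) + 28)^(1/3) + (3*sqrt(87) + 28)^(-1/3))/6) + C3*exp(x*(-2 + (3*sqrt(87) + 28)^(-1/3) + (3*sqrt(87) + 28)^(1/3))/6)*cos(sqrt(3)*x*(-(3*sqrt(87) + 28)^(1/3) + (3*sqrt(87) + 28)^(-1/3))/6) + C4*exp(-x*((3*sqrt(87) + 28)^(-1/3) + 1 + (3*sqrt(87) + 28)^(1/3))/3) + x^2/2


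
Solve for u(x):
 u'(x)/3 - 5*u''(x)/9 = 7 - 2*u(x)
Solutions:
 u(x) = C1*exp(3*x*(1 - sqrt(41))/10) + C2*exp(3*x*(1 + sqrt(41))/10) + 7/2


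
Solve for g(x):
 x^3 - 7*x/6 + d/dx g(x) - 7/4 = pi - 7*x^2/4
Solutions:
 g(x) = C1 - x^4/4 - 7*x^3/12 + 7*x^2/12 + 7*x/4 + pi*x


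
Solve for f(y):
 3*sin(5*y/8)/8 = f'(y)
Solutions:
 f(y) = C1 - 3*cos(5*y/8)/5


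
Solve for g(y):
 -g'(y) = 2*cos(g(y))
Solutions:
 g(y) = pi - asin((C1 + exp(4*y))/(C1 - exp(4*y)))
 g(y) = asin((C1 + exp(4*y))/(C1 - exp(4*y)))


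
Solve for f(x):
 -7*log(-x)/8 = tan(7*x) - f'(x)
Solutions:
 f(x) = C1 + 7*x*log(-x)/8 - 7*x/8 - log(cos(7*x))/7


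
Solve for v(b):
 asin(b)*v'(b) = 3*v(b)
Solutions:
 v(b) = C1*exp(3*Integral(1/asin(b), b))


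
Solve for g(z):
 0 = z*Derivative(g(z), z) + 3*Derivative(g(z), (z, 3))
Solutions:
 g(z) = C1 + Integral(C2*airyai(-3^(2/3)*z/3) + C3*airybi(-3^(2/3)*z/3), z)


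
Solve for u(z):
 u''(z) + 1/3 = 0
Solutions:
 u(z) = C1 + C2*z - z^2/6


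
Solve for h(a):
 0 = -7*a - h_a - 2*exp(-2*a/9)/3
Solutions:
 h(a) = C1 - 7*a^2/2 + 3*exp(-2*a/9)


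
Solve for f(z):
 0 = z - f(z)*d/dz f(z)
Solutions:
 f(z) = -sqrt(C1 + z^2)
 f(z) = sqrt(C1 + z^2)


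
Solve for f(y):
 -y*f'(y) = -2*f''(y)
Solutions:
 f(y) = C1 + C2*erfi(y/2)


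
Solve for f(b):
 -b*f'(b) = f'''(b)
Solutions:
 f(b) = C1 + Integral(C2*airyai(-b) + C3*airybi(-b), b)


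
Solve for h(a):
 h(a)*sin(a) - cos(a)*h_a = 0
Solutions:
 h(a) = C1/cos(a)


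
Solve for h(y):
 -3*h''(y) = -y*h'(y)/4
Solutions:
 h(y) = C1 + C2*erfi(sqrt(6)*y/12)


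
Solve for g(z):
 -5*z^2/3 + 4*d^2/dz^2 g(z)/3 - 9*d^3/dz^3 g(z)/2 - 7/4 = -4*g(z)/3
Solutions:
 g(z) = C1*exp(z*(-2^(2/3)*(81*sqrt(59817) + 19811)^(1/3) - 32*2^(1/3)/(81*sqrt(59817) + 19811)^(1/3) + 16)/162)*sin(2^(1/3)*sqrt(3)*z*(-2^(1/3)*(81*sqrt(59817) + 19811)^(1/3) + 32/(81*sqrt(59817) + 19811)^(1/3))/162) + C2*exp(z*(-2^(2/3)*(81*sqrt(59817) + 19811)^(1/3) - 32*2^(1/3)/(81*sqrt(59817) + 19811)^(1/3) + 16)/162)*cos(2^(1/3)*sqrt(3)*z*(-2^(1/3)*(81*sqrt(59817) + 19811)^(1/3) + 32/(81*sqrt(59817) + 19811)^(1/3))/162) + C3*exp(z*(32*2^(1/3)/(81*sqrt(59817) + 19811)^(1/3) + 8 + 2^(2/3)*(81*sqrt(59817) + 19811)^(1/3))/81) + 5*z^2/4 - 19/16


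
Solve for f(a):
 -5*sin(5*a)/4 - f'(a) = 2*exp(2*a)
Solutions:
 f(a) = C1 - exp(2*a) + cos(5*a)/4


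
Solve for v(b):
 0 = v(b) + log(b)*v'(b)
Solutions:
 v(b) = C1*exp(-li(b))


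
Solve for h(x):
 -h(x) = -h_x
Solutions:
 h(x) = C1*exp(x)


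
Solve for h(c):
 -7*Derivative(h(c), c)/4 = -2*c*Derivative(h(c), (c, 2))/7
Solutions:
 h(c) = C1 + C2*c^(57/8)


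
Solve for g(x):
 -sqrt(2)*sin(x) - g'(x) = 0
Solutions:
 g(x) = C1 + sqrt(2)*cos(x)


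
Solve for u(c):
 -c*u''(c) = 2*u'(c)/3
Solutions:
 u(c) = C1 + C2*c^(1/3)


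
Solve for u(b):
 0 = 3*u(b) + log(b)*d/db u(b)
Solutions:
 u(b) = C1*exp(-3*li(b))


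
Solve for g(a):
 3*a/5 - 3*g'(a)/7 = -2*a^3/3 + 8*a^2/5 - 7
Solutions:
 g(a) = C1 + 7*a^4/18 - 56*a^3/45 + 7*a^2/10 + 49*a/3


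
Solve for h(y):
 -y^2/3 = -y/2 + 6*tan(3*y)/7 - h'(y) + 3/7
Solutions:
 h(y) = C1 + y^3/9 - y^2/4 + 3*y/7 - 2*log(cos(3*y))/7


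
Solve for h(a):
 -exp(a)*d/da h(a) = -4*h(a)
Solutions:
 h(a) = C1*exp(-4*exp(-a))


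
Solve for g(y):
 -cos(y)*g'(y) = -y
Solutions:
 g(y) = C1 + Integral(y/cos(y), y)


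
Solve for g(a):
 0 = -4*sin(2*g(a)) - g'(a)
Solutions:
 g(a) = pi - acos((-C1 - exp(16*a))/(C1 - exp(16*a)))/2
 g(a) = acos((-C1 - exp(16*a))/(C1 - exp(16*a)))/2


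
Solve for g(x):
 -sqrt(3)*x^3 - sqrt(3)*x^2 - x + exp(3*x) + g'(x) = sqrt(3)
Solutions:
 g(x) = C1 + sqrt(3)*x^4/4 + sqrt(3)*x^3/3 + x^2/2 + sqrt(3)*x - exp(3*x)/3


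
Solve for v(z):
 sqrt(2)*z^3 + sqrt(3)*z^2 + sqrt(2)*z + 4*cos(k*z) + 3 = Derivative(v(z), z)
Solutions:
 v(z) = C1 + sqrt(2)*z^4/4 + sqrt(3)*z^3/3 + sqrt(2)*z^2/2 + 3*z + 4*sin(k*z)/k


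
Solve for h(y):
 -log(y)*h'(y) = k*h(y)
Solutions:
 h(y) = C1*exp(-k*li(y))


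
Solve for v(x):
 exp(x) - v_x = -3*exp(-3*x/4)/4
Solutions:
 v(x) = C1 + exp(x) - 1/exp(x)^(3/4)


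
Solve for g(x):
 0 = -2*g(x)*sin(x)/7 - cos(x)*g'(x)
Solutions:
 g(x) = C1*cos(x)^(2/7)


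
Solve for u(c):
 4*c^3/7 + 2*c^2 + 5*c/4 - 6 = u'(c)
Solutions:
 u(c) = C1 + c^4/7 + 2*c^3/3 + 5*c^2/8 - 6*c


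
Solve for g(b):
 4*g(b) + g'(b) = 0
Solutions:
 g(b) = C1*exp(-4*b)


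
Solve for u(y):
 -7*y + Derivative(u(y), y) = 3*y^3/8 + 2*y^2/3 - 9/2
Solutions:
 u(y) = C1 + 3*y^4/32 + 2*y^3/9 + 7*y^2/2 - 9*y/2


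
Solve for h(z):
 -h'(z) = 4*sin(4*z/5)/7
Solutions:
 h(z) = C1 + 5*cos(4*z/5)/7


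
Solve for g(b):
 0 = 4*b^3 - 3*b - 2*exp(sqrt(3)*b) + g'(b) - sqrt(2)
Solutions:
 g(b) = C1 - b^4 + 3*b^2/2 + sqrt(2)*b + 2*sqrt(3)*exp(sqrt(3)*b)/3


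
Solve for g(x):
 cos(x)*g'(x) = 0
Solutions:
 g(x) = C1


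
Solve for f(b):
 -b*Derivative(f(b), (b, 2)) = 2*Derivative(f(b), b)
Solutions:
 f(b) = C1 + C2/b


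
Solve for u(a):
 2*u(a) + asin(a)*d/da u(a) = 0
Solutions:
 u(a) = C1*exp(-2*Integral(1/asin(a), a))


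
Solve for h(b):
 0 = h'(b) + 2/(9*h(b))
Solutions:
 h(b) = -sqrt(C1 - 4*b)/3
 h(b) = sqrt(C1 - 4*b)/3


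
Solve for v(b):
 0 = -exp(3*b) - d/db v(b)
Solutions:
 v(b) = C1 - exp(3*b)/3


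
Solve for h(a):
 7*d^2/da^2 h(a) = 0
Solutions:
 h(a) = C1 + C2*a


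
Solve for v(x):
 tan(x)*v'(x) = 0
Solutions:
 v(x) = C1


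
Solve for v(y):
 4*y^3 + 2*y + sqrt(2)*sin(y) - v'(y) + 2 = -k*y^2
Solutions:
 v(y) = C1 + k*y^3/3 + y^4 + y^2 + 2*y - sqrt(2)*cos(y)


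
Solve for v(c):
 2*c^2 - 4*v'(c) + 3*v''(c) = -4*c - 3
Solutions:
 v(c) = C1 + C2*exp(4*c/3) + c^3/6 + 7*c^2/8 + 33*c/16


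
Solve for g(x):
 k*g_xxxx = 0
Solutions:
 g(x) = C1 + C2*x + C3*x^2 + C4*x^3


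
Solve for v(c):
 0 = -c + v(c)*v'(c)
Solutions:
 v(c) = -sqrt(C1 + c^2)
 v(c) = sqrt(C1 + c^2)


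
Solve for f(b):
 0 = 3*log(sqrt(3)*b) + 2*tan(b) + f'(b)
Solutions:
 f(b) = C1 - 3*b*log(b) - 3*b*log(3)/2 + 3*b + 2*log(cos(b))


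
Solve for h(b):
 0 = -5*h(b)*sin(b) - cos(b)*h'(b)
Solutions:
 h(b) = C1*cos(b)^5


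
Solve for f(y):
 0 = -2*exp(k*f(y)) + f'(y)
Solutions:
 f(y) = Piecewise((log(-1/(C1*k + 2*k*y))/k, Ne(k, 0)), (nan, True))
 f(y) = Piecewise((C1 + 2*y, Eq(k, 0)), (nan, True))


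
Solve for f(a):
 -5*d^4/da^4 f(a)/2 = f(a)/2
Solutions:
 f(a) = (C1*sin(sqrt(2)*5^(3/4)*a/10) + C2*cos(sqrt(2)*5^(3/4)*a/10))*exp(-sqrt(2)*5^(3/4)*a/10) + (C3*sin(sqrt(2)*5^(3/4)*a/10) + C4*cos(sqrt(2)*5^(3/4)*a/10))*exp(sqrt(2)*5^(3/4)*a/10)


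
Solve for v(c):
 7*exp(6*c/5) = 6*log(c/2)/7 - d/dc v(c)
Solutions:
 v(c) = C1 + 6*c*log(c)/7 + 6*c*(-1 - log(2))/7 - 35*exp(6*c/5)/6


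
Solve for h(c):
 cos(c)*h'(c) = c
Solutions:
 h(c) = C1 + Integral(c/cos(c), c)


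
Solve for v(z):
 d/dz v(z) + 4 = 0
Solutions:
 v(z) = C1 - 4*z


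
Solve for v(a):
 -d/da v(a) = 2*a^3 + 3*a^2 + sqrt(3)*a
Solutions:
 v(a) = C1 - a^4/2 - a^3 - sqrt(3)*a^2/2


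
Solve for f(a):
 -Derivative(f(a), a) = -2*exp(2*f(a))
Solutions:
 f(a) = log(-sqrt(-1/(C1 + 2*a))) - log(2)/2
 f(a) = log(-1/(C1 + 2*a))/2 - log(2)/2


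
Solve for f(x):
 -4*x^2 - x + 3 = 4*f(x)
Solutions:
 f(x) = -x^2 - x/4 + 3/4


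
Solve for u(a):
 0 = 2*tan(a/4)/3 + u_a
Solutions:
 u(a) = C1 + 8*log(cos(a/4))/3


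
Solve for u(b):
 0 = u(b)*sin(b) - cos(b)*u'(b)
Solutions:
 u(b) = C1/cos(b)


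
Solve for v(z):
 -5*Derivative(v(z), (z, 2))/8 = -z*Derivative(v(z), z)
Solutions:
 v(z) = C1 + C2*erfi(2*sqrt(5)*z/5)


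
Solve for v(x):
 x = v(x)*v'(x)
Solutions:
 v(x) = -sqrt(C1 + x^2)
 v(x) = sqrt(C1 + x^2)


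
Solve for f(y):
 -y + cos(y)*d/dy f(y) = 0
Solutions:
 f(y) = C1 + Integral(y/cos(y), y)


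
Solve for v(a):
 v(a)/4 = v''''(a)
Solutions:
 v(a) = C1*exp(-sqrt(2)*a/2) + C2*exp(sqrt(2)*a/2) + C3*sin(sqrt(2)*a/2) + C4*cos(sqrt(2)*a/2)


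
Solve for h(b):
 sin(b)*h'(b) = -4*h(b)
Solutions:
 h(b) = C1*(cos(b)^2 + 2*cos(b) + 1)/(cos(b)^2 - 2*cos(b) + 1)


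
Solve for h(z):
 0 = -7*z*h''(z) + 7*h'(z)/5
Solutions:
 h(z) = C1 + C2*z^(6/5)


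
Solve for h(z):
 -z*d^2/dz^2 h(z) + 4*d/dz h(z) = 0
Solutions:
 h(z) = C1 + C2*z^5


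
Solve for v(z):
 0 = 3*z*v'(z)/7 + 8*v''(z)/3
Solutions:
 v(z) = C1 + C2*erf(3*sqrt(7)*z/28)


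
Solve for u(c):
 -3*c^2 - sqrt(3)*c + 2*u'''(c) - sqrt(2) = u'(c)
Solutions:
 u(c) = C1 + C2*exp(-sqrt(2)*c/2) + C3*exp(sqrt(2)*c/2) - c^3 - sqrt(3)*c^2/2 - 12*c - sqrt(2)*c


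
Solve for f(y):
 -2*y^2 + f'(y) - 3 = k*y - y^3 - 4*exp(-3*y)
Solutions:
 f(y) = C1 + k*y^2/2 - y^4/4 + 2*y^3/3 + 3*y + 4*exp(-3*y)/3


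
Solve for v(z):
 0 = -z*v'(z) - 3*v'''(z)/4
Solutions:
 v(z) = C1 + Integral(C2*airyai(-6^(2/3)*z/3) + C3*airybi(-6^(2/3)*z/3), z)


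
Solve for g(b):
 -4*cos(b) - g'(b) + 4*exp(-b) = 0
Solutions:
 g(b) = C1 - 4*sin(b) - 4*exp(-b)


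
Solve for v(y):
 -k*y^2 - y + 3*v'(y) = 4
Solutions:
 v(y) = C1 + k*y^3/9 + y^2/6 + 4*y/3


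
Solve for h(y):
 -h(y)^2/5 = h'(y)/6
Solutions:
 h(y) = 5/(C1 + 6*y)


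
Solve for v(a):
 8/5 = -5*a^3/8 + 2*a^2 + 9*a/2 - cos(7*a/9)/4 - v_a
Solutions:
 v(a) = C1 - 5*a^4/32 + 2*a^3/3 + 9*a^2/4 - 8*a/5 - 9*sin(7*a/9)/28


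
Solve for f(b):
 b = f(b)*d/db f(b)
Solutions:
 f(b) = -sqrt(C1 + b^2)
 f(b) = sqrt(C1 + b^2)


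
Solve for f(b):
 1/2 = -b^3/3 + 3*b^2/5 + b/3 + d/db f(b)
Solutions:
 f(b) = C1 + b^4/12 - b^3/5 - b^2/6 + b/2


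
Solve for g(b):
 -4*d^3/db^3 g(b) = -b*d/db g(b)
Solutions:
 g(b) = C1 + Integral(C2*airyai(2^(1/3)*b/2) + C3*airybi(2^(1/3)*b/2), b)


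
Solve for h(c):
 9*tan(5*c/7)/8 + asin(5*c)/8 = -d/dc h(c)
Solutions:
 h(c) = C1 - c*asin(5*c)/8 - sqrt(1 - 25*c^2)/40 + 63*log(cos(5*c/7))/40


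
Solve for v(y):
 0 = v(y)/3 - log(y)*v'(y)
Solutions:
 v(y) = C1*exp(li(y)/3)


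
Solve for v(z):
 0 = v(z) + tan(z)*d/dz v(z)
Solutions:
 v(z) = C1/sin(z)


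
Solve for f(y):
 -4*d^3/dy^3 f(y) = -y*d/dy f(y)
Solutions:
 f(y) = C1 + Integral(C2*airyai(2^(1/3)*y/2) + C3*airybi(2^(1/3)*y/2), y)


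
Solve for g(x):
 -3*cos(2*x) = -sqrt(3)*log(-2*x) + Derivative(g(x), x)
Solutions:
 g(x) = C1 + sqrt(3)*x*(log(-x) - 1) + sqrt(3)*x*log(2) - 3*sin(2*x)/2


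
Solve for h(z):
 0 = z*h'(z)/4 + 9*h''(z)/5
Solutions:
 h(z) = C1 + C2*erf(sqrt(10)*z/12)


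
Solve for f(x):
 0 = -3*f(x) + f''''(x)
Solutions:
 f(x) = C1*exp(-3^(1/4)*x) + C2*exp(3^(1/4)*x) + C3*sin(3^(1/4)*x) + C4*cos(3^(1/4)*x)


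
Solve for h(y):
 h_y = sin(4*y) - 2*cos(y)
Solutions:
 h(y) = C1 - 2*sin(y) - cos(4*y)/4


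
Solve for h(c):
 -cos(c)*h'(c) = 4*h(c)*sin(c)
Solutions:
 h(c) = C1*cos(c)^4


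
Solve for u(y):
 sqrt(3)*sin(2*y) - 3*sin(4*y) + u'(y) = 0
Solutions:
 u(y) = C1 + sqrt(3)*cos(2*y)/2 - 3*cos(4*y)/4


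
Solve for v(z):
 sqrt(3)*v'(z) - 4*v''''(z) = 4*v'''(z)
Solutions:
 v(z) = C1 + C2*exp(-z*(4/(-8 + sqrt(-64 + (8 - 27*sqrt(3))^2) + 27*sqrt(3))^(1/3) + 4 + (-8 + sqrt(-64 + (8 - 27*sqrt(3))^2) + 27*sqrt(3))^(1/3))/12)*sin(sqrt(3)*z*(-(-8 + sqrt(-64 + (8 - 27*sqrt(3))^2) + 27*sqrt(3))^(1/3) + 4/(-8 + sqrt(-64 + (8 - 27*sqrt(3))^2) + 27*sqrt(3))^(1/3))/12) + C3*exp(-z*(4/(-8 + sqrt(-64 + (8 - 27*sqrt(3))^2) + 27*sqrt(3))^(1/3) + 4 + (-8 + sqrt(-64 + (8 - 27*sqrt(3))^2) + 27*sqrt(3))^(1/3))/12)*cos(sqrt(3)*z*(-(-8 + sqrt(-64 + (8 - 27*sqrt(3))^2) + 27*sqrt(3))^(1/3) + 4/(-8 + sqrt(-64 + (8 - 27*sqrt(3))^2) + 27*sqrt(3))^(1/3))/12) + C4*exp(z*(-2 + 4/(-8 + sqrt(-64 + (8 - 27*sqrt(3))^2) + 27*sqrt(3))^(1/3) + (-8 + sqrt(-64 + (8 - 27*sqrt(3))^2) + 27*sqrt(3))^(1/3))/6)


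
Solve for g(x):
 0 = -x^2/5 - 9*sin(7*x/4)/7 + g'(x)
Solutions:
 g(x) = C1 + x^3/15 - 36*cos(7*x/4)/49


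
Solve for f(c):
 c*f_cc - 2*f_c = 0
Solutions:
 f(c) = C1 + C2*c^3


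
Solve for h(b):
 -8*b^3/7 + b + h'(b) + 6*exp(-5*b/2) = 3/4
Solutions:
 h(b) = C1 + 2*b^4/7 - b^2/2 + 3*b/4 + 12*exp(-5*b/2)/5


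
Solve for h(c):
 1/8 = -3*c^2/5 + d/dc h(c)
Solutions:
 h(c) = C1 + c^3/5 + c/8


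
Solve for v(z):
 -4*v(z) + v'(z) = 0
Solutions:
 v(z) = C1*exp(4*z)


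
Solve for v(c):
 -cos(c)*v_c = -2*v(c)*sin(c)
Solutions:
 v(c) = C1/cos(c)^2


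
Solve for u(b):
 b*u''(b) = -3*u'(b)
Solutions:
 u(b) = C1 + C2/b^2


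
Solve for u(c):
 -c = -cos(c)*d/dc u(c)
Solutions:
 u(c) = C1 + Integral(c/cos(c), c)


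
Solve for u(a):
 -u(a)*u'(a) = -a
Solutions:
 u(a) = -sqrt(C1 + a^2)
 u(a) = sqrt(C1 + a^2)


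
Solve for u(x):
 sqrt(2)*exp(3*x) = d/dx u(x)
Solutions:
 u(x) = C1 + sqrt(2)*exp(3*x)/3


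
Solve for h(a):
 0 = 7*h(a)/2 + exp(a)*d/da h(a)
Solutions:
 h(a) = C1*exp(7*exp(-a)/2)


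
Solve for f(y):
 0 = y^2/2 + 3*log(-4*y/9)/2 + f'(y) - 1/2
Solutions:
 f(y) = C1 - y^3/6 - 3*y*log(-y)/2 + y*(-3*log(2) + 2 + 3*log(3))


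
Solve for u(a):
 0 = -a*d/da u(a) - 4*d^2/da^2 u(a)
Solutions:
 u(a) = C1 + C2*erf(sqrt(2)*a/4)


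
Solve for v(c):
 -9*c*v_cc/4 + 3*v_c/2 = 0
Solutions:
 v(c) = C1 + C2*c^(5/3)


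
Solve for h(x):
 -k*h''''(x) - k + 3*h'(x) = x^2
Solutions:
 h(x) = C1 + C2*exp(3^(1/3)*x*(1/k)^(1/3)) + C3*exp(x*(-3^(1/3) + 3^(5/6)*I)*(1/k)^(1/3)/2) + C4*exp(-x*(3^(1/3) + 3^(5/6)*I)*(1/k)^(1/3)/2) + k*x/3 + x^3/9


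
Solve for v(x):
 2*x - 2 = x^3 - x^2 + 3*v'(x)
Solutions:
 v(x) = C1 - x^4/12 + x^3/9 + x^2/3 - 2*x/3


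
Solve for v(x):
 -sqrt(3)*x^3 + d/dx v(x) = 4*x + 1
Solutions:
 v(x) = C1 + sqrt(3)*x^4/4 + 2*x^2 + x


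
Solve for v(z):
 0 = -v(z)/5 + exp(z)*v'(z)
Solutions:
 v(z) = C1*exp(-exp(-z)/5)


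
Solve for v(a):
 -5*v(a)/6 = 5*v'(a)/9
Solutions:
 v(a) = C1*exp(-3*a/2)


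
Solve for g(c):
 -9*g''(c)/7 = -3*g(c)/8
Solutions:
 g(c) = C1*exp(-sqrt(42)*c/12) + C2*exp(sqrt(42)*c/12)


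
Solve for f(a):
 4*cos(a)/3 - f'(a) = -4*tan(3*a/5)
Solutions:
 f(a) = C1 - 20*log(cos(3*a/5))/3 + 4*sin(a)/3


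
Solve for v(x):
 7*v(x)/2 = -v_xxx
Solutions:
 v(x) = C3*exp(-2^(2/3)*7^(1/3)*x/2) + (C1*sin(2^(2/3)*sqrt(3)*7^(1/3)*x/4) + C2*cos(2^(2/3)*sqrt(3)*7^(1/3)*x/4))*exp(2^(2/3)*7^(1/3)*x/4)


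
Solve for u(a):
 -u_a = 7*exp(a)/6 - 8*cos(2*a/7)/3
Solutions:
 u(a) = C1 - 7*exp(a)/6 + 28*sin(2*a/7)/3


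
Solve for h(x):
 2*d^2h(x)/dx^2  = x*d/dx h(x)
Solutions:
 h(x) = C1 + C2*erfi(x/2)


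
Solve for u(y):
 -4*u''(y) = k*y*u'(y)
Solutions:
 u(y) = Piecewise((-sqrt(2)*sqrt(pi)*C1*erf(sqrt(2)*sqrt(k)*y/4)/sqrt(k) - C2, (k > 0) | (k < 0)), (-C1*y - C2, True))


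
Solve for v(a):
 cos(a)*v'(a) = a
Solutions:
 v(a) = C1 + Integral(a/cos(a), a)


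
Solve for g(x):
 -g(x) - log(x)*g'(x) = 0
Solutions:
 g(x) = C1*exp(-li(x))


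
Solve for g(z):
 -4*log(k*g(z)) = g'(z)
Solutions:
 li(k*g(z))/k = C1 - 4*z


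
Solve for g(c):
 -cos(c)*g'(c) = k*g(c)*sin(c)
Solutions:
 g(c) = C1*exp(k*log(cos(c)))


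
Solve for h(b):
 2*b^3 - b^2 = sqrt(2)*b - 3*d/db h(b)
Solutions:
 h(b) = C1 - b^4/6 + b^3/9 + sqrt(2)*b^2/6


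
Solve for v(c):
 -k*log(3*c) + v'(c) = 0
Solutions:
 v(c) = C1 + c*k*log(c) - c*k + c*k*log(3)


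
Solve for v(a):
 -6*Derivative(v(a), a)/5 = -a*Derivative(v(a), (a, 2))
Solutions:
 v(a) = C1 + C2*a^(11/5)


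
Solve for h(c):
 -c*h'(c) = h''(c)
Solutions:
 h(c) = C1 + C2*erf(sqrt(2)*c/2)


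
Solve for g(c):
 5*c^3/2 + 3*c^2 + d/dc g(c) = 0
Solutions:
 g(c) = C1 - 5*c^4/8 - c^3


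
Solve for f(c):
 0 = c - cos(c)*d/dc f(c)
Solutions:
 f(c) = C1 + Integral(c/cos(c), c)


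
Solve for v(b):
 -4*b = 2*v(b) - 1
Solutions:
 v(b) = 1/2 - 2*b


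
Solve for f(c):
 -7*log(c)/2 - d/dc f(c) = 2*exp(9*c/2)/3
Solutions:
 f(c) = C1 - 7*c*log(c)/2 + 7*c/2 - 4*exp(9*c/2)/27


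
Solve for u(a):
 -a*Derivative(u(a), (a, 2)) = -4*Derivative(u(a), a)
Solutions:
 u(a) = C1 + C2*a^5


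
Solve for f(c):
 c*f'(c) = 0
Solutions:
 f(c) = C1


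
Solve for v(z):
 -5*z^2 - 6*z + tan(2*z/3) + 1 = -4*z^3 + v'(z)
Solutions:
 v(z) = C1 + z^4 - 5*z^3/3 - 3*z^2 + z - 3*log(cos(2*z/3))/2


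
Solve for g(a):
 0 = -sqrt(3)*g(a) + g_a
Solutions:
 g(a) = C1*exp(sqrt(3)*a)


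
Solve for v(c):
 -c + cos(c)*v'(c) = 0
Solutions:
 v(c) = C1 + Integral(c/cos(c), c)


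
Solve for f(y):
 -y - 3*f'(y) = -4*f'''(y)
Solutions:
 f(y) = C1 + C2*exp(-sqrt(3)*y/2) + C3*exp(sqrt(3)*y/2) - y^2/6


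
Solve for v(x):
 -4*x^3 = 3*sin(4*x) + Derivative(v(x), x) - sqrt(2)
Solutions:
 v(x) = C1 - x^4 + sqrt(2)*x + 3*cos(4*x)/4


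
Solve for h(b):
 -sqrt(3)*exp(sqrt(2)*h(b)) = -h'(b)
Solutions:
 h(b) = sqrt(2)*(2*log(-1/(C1 + sqrt(3)*b)) - log(2))/4


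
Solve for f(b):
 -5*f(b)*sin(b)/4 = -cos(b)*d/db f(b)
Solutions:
 f(b) = C1/cos(b)^(5/4)


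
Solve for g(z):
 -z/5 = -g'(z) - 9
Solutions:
 g(z) = C1 + z^2/10 - 9*z


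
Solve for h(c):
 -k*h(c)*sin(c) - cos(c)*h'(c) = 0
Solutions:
 h(c) = C1*exp(k*log(cos(c)))


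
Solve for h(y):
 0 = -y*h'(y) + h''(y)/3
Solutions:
 h(y) = C1 + C2*erfi(sqrt(6)*y/2)


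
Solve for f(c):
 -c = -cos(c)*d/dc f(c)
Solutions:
 f(c) = C1 + Integral(c/cos(c), c)


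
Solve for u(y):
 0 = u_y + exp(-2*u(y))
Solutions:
 u(y) = log(-sqrt(C1 - 2*y))
 u(y) = log(C1 - 2*y)/2


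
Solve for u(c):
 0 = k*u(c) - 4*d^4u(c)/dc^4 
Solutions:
 u(c) = C1*exp(-sqrt(2)*c*k^(1/4)/2) + C2*exp(sqrt(2)*c*k^(1/4)/2) + C3*exp(-sqrt(2)*I*c*k^(1/4)/2) + C4*exp(sqrt(2)*I*c*k^(1/4)/2)


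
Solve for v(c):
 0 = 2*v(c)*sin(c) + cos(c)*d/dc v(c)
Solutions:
 v(c) = C1*cos(c)^2


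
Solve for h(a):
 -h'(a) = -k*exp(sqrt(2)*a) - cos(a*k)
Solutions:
 h(a) = C1 + sqrt(2)*k*exp(sqrt(2)*a)/2 + sin(a*k)/k


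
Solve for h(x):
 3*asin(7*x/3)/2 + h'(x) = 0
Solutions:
 h(x) = C1 - 3*x*asin(7*x/3)/2 - 3*sqrt(9 - 49*x^2)/14


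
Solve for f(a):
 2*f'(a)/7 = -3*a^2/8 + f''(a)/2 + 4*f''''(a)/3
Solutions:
 f(a) = C1 + C2*exp(a*(-98^(1/3)*(24 + sqrt(674))^(1/3) + 7*28^(1/3)/(24 + sqrt(674))^(1/3))/56)*sin(sqrt(3)*a*(7*28^(1/3)/(24 + sqrt(674))^(1/3) + 98^(1/3)*(24 + sqrt(674))^(1/3))/56) + C3*exp(a*(-98^(1/3)*(24 + sqrt(674))^(1/3) + 7*28^(1/3)/(24 + sqrt(674))^(1/3))/56)*cos(sqrt(3)*a*(7*28^(1/3)/(24 + sqrt(674))^(1/3) + 98^(1/3)*(24 + sqrt(674))^(1/3))/56) + C4*exp(-a*(-98^(1/3)*(24 + sqrt(674))^(1/3) + 7*28^(1/3)/(24 + sqrt(674))^(1/3))/28) - 7*a^3/16 - 147*a^2/64 - 1029*a/128


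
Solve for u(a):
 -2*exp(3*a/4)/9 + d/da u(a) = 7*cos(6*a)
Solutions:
 u(a) = C1 + 8*exp(3*a/4)/27 + 7*sin(6*a)/6


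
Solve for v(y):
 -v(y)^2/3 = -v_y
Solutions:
 v(y) = -3/(C1 + y)


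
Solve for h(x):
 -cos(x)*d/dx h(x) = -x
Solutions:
 h(x) = C1 + Integral(x/cos(x), x)


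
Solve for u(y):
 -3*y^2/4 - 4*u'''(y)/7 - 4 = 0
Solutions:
 u(y) = C1 + C2*y + C3*y^2 - 7*y^5/320 - 7*y^3/6


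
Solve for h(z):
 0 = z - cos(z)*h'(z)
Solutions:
 h(z) = C1 + Integral(z/cos(z), z)


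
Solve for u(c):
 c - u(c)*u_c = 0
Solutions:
 u(c) = -sqrt(C1 + c^2)
 u(c) = sqrt(C1 + c^2)


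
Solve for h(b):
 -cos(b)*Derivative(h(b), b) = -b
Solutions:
 h(b) = C1 + Integral(b/cos(b), b)


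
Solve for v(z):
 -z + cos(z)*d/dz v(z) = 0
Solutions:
 v(z) = C1 + Integral(z/cos(z), z)


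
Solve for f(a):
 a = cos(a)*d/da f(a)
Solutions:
 f(a) = C1 + Integral(a/cos(a), a)


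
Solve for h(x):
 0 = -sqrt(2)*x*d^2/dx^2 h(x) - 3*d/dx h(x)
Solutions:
 h(x) = C1 + C2*x^(1 - 3*sqrt(2)/2)


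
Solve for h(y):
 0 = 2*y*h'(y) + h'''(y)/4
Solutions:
 h(y) = C1 + Integral(C2*airyai(-2*y) + C3*airybi(-2*y), y)


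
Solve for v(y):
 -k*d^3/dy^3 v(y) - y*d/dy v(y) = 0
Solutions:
 v(y) = C1 + Integral(C2*airyai(y*(-1/k)^(1/3)) + C3*airybi(y*(-1/k)^(1/3)), y)


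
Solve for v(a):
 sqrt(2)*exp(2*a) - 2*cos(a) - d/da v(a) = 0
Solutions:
 v(a) = C1 + sqrt(2)*exp(2*a)/2 - 2*sin(a)


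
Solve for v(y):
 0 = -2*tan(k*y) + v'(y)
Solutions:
 v(y) = C1 + 2*Piecewise((-log(cos(k*y))/k, Ne(k, 0)), (0, True))


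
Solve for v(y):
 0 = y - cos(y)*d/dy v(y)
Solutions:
 v(y) = C1 + Integral(y/cos(y), y)


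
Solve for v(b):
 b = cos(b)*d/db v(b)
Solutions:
 v(b) = C1 + Integral(b/cos(b), b)


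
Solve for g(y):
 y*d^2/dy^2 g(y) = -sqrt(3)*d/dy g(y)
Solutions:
 g(y) = C1 + C2*y^(1 - sqrt(3))


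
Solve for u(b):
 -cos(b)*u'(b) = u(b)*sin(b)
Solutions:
 u(b) = C1*cos(b)


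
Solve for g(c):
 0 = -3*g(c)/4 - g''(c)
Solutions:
 g(c) = C1*sin(sqrt(3)*c/2) + C2*cos(sqrt(3)*c/2)


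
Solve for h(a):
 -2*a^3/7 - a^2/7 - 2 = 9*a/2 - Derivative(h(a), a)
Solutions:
 h(a) = C1 + a^4/14 + a^3/21 + 9*a^2/4 + 2*a


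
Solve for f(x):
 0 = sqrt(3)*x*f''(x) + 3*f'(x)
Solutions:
 f(x) = C1 + C2*x^(1 - sqrt(3))


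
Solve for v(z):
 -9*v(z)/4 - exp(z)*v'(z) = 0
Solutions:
 v(z) = C1*exp(9*exp(-z)/4)


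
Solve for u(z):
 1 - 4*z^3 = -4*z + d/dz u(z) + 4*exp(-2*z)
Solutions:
 u(z) = C1 - z^4 + 2*z^2 + z + 2*exp(-2*z)


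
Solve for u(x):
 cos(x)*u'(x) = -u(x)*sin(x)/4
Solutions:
 u(x) = C1*cos(x)^(1/4)


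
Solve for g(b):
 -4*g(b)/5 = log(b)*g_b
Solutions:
 g(b) = C1*exp(-4*li(b)/5)


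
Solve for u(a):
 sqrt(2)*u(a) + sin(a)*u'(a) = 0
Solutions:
 u(a) = C1*(cos(a) + 1)^(sqrt(2)/2)/(cos(a) - 1)^(sqrt(2)/2)


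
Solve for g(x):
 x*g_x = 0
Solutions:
 g(x) = C1


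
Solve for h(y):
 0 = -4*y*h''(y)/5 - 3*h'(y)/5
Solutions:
 h(y) = C1 + C2*y^(1/4)


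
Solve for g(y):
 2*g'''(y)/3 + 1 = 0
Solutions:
 g(y) = C1 + C2*y + C3*y^2 - y^3/4


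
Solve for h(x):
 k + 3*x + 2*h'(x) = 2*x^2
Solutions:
 h(x) = C1 - k*x/2 + x^3/3 - 3*x^2/4


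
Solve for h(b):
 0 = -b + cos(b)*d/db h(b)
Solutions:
 h(b) = C1 + Integral(b/cos(b), b)


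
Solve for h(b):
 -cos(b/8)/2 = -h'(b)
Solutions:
 h(b) = C1 + 4*sin(b/8)


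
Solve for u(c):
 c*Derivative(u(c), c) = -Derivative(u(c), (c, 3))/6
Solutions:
 u(c) = C1 + Integral(C2*airyai(-6^(1/3)*c) + C3*airybi(-6^(1/3)*c), c)


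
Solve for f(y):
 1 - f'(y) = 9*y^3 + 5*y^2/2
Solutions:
 f(y) = C1 - 9*y^4/4 - 5*y^3/6 + y


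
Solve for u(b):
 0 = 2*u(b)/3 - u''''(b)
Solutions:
 u(b) = C1*exp(-2^(1/4)*3^(3/4)*b/3) + C2*exp(2^(1/4)*3^(3/4)*b/3) + C3*sin(2^(1/4)*3^(3/4)*b/3) + C4*cos(2^(1/4)*3^(3/4)*b/3)


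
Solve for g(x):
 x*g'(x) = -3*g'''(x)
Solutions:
 g(x) = C1 + Integral(C2*airyai(-3^(2/3)*x/3) + C3*airybi(-3^(2/3)*x/3), x)


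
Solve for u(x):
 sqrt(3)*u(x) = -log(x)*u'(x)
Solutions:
 u(x) = C1*exp(-sqrt(3)*li(x))


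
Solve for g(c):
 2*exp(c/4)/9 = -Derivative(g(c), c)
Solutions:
 g(c) = C1 - 8*exp(c/4)/9


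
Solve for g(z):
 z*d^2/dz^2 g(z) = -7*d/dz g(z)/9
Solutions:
 g(z) = C1 + C2*z^(2/9)


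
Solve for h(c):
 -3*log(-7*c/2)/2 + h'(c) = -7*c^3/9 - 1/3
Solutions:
 h(c) = C1 - 7*c^4/36 + 3*c*log(-c)/2 + c*(-11 - 9*log(2) + 9*log(7))/6


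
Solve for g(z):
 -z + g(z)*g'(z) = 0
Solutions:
 g(z) = -sqrt(C1 + z^2)
 g(z) = sqrt(C1 + z^2)


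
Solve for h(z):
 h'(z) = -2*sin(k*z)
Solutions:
 h(z) = C1 + 2*cos(k*z)/k


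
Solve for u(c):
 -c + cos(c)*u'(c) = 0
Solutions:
 u(c) = C1 + Integral(c/cos(c), c)


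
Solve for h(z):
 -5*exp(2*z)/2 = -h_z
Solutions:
 h(z) = C1 + 5*exp(2*z)/4


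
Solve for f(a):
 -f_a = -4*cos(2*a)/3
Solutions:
 f(a) = C1 + 2*sin(2*a)/3


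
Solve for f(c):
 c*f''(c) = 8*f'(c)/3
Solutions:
 f(c) = C1 + C2*c^(11/3)


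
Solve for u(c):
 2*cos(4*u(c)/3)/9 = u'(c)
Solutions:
 -2*c/9 - 3*log(sin(4*u(c)/3) - 1)/8 + 3*log(sin(4*u(c)/3) + 1)/8 = C1


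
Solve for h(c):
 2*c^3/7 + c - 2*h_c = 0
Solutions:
 h(c) = C1 + c^4/28 + c^2/4


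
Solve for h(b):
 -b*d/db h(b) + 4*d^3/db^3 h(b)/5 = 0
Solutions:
 h(b) = C1 + Integral(C2*airyai(10^(1/3)*b/2) + C3*airybi(10^(1/3)*b/2), b)


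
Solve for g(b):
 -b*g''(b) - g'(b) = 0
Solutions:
 g(b) = C1 + C2*log(b)


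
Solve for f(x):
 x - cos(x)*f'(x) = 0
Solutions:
 f(x) = C1 + Integral(x/cos(x), x)


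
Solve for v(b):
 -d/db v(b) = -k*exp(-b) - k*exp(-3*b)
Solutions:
 v(b) = C1 - k*exp(-b) - k*exp(-3*b)/3


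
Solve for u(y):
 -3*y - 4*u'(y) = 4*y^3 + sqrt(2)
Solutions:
 u(y) = C1 - y^4/4 - 3*y^2/8 - sqrt(2)*y/4


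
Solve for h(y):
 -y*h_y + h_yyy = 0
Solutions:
 h(y) = C1 + Integral(C2*airyai(y) + C3*airybi(y), y)


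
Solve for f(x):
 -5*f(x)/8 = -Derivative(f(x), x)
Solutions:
 f(x) = C1*exp(5*x/8)


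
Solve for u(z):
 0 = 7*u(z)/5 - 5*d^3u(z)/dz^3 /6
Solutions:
 u(z) = C3*exp(210^(1/3)*z/5) + (C1*sin(3^(5/6)*70^(1/3)*z/10) + C2*cos(3^(5/6)*70^(1/3)*z/10))*exp(-210^(1/3)*z/10)


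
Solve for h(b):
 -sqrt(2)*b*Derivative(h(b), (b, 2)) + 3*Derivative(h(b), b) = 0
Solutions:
 h(b) = C1 + C2*b^(1 + 3*sqrt(2)/2)


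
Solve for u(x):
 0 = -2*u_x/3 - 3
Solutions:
 u(x) = C1 - 9*x/2


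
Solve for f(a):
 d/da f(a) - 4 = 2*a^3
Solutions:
 f(a) = C1 + a^4/2 + 4*a


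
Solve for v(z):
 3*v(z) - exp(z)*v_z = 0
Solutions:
 v(z) = C1*exp(-3*exp(-z))


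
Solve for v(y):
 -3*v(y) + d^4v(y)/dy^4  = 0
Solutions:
 v(y) = C1*exp(-3^(1/4)*y) + C2*exp(3^(1/4)*y) + C3*sin(3^(1/4)*y) + C4*cos(3^(1/4)*y)


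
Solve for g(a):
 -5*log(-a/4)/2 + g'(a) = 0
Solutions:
 g(a) = C1 + 5*a*log(-a)/2 + a*(-5*log(2) - 5/2)


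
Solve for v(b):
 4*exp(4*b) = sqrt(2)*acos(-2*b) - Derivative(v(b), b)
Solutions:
 v(b) = C1 + sqrt(2)*(b*acos(-2*b) + sqrt(1 - 4*b^2)/2) - exp(4*b)


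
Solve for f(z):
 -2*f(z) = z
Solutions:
 f(z) = -z/2


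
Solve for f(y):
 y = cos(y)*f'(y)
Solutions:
 f(y) = C1 + Integral(y/cos(y), y)


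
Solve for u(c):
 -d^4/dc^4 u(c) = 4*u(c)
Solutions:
 u(c) = (C1*sin(c) + C2*cos(c))*exp(-c) + (C3*sin(c) + C4*cos(c))*exp(c)


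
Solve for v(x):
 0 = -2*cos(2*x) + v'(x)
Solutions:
 v(x) = C1 + sin(2*x)


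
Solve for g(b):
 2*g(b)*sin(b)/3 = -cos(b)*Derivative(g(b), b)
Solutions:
 g(b) = C1*cos(b)^(2/3)


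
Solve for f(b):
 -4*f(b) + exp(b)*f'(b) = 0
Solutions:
 f(b) = C1*exp(-4*exp(-b))


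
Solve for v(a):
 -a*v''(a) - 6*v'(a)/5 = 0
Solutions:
 v(a) = C1 + C2/a^(1/5)


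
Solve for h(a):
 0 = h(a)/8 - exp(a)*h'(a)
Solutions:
 h(a) = C1*exp(-exp(-a)/8)


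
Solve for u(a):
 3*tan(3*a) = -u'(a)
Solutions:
 u(a) = C1 + log(cos(3*a))


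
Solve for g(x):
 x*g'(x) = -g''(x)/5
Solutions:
 g(x) = C1 + C2*erf(sqrt(10)*x/2)


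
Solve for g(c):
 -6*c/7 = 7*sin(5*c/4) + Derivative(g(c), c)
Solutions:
 g(c) = C1 - 3*c^2/7 + 28*cos(5*c/4)/5


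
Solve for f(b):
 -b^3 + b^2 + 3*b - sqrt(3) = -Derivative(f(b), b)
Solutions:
 f(b) = C1 + b^4/4 - b^3/3 - 3*b^2/2 + sqrt(3)*b


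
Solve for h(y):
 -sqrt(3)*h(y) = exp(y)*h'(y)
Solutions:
 h(y) = C1*exp(sqrt(3)*exp(-y))


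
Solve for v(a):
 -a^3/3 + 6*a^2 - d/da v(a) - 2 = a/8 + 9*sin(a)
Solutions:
 v(a) = C1 - a^4/12 + 2*a^3 - a^2/16 - 2*a + 9*cos(a)


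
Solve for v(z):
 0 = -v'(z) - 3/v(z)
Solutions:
 v(z) = -sqrt(C1 - 6*z)
 v(z) = sqrt(C1 - 6*z)


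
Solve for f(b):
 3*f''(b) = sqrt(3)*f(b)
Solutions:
 f(b) = C1*exp(-3^(3/4)*b/3) + C2*exp(3^(3/4)*b/3)


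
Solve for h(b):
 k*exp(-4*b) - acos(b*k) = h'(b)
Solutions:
 h(b) = C1 - Piecewise((b*acos(b*k) + k*exp(-4*b)/4 - sqrt(-b^2*k^2 + 1)/k, Ne(k, 0)), (pi*b/2, True))


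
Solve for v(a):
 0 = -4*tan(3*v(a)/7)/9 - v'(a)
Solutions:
 v(a) = -7*asin(C1*exp(-4*a/21))/3 + 7*pi/3
 v(a) = 7*asin(C1*exp(-4*a/21))/3


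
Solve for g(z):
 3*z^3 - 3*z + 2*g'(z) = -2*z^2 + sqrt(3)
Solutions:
 g(z) = C1 - 3*z^4/8 - z^3/3 + 3*z^2/4 + sqrt(3)*z/2


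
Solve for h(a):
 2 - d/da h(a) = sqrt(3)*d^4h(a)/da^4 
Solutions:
 h(a) = C1 + C4*exp(-3^(5/6)*a/3) + 2*a + (C2*sin(3^(1/3)*a/2) + C3*cos(3^(1/3)*a/2))*exp(3^(5/6)*a/6)


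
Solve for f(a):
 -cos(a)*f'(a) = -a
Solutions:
 f(a) = C1 + Integral(a/cos(a), a)


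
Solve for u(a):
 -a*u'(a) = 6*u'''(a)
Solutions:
 u(a) = C1 + Integral(C2*airyai(-6^(2/3)*a/6) + C3*airybi(-6^(2/3)*a/6), a)


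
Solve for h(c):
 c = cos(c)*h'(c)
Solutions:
 h(c) = C1 + Integral(c/cos(c), c)


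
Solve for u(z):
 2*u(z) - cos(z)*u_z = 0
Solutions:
 u(z) = C1*(sin(z) + 1)/(sin(z) - 1)


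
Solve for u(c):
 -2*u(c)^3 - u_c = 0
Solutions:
 u(c) = -sqrt(2)*sqrt(-1/(C1 - 2*c))/2
 u(c) = sqrt(2)*sqrt(-1/(C1 - 2*c))/2


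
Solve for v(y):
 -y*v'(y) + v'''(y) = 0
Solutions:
 v(y) = C1 + Integral(C2*airyai(y) + C3*airybi(y), y)


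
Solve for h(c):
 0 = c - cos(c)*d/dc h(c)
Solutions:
 h(c) = C1 + Integral(c/cos(c), c)


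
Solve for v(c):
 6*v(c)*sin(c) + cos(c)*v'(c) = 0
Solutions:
 v(c) = C1*cos(c)^6


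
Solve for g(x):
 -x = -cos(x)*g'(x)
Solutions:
 g(x) = C1 + Integral(x/cos(x), x)


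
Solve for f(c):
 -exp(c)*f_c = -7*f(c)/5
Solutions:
 f(c) = C1*exp(-7*exp(-c)/5)


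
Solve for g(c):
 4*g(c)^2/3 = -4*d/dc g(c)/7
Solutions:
 g(c) = 3/(C1 + 7*c)


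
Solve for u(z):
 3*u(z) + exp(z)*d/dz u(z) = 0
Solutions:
 u(z) = C1*exp(3*exp(-z))


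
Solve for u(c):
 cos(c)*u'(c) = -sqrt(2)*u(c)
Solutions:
 u(c) = C1*(sin(c) - 1)^(sqrt(2)/2)/(sin(c) + 1)^(sqrt(2)/2)


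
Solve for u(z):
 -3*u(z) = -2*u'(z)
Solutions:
 u(z) = C1*exp(3*z/2)


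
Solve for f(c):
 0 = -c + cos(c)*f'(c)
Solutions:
 f(c) = C1 + Integral(c/cos(c), c)


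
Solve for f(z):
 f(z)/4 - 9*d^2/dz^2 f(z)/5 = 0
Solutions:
 f(z) = C1*exp(-sqrt(5)*z/6) + C2*exp(sqrt(5)*z/6)


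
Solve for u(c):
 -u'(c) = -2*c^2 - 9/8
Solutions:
 u(c) = C1 + 2*c^3/3 + 9*c/8


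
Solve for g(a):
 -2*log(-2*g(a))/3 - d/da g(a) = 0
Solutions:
 3*Integral(1/(log(-_y) + log(2)), (_y, g(a)))/2 = C1 - a


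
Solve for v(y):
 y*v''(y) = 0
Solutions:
 v(y) = C1 + C2*y


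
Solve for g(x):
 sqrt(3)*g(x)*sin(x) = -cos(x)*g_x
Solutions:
 g(x) = C1*cos(x)^(sqrt(3))


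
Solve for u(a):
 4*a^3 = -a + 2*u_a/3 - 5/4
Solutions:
 u(a) = C1 + 3*a^4/2 + 3*a^2/4 + 15*a/8


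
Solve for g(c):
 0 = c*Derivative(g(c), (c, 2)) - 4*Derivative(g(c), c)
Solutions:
 g(c) = C1 + C2*c^5


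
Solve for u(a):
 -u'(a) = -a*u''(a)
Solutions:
 u(a) = C1 + C2*a^2


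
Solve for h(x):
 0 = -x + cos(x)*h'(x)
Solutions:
 h(x) = C1 + Integral(x/cos(x), x)
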